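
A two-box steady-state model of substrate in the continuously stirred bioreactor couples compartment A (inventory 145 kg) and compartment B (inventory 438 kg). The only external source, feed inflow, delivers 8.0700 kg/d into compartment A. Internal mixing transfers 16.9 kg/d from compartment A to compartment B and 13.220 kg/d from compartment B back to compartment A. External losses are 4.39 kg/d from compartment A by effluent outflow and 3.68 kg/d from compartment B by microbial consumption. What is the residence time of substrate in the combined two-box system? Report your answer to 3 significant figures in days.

Residence time in the combined system uses the total inventory and the total *external* removal — internal exchanges between the two boxes cancel.
M_total = 145 + 438 = 583.00 kg.
ΣF_external_out = 4.39 + 3.68 = 8.0700 kg/d.
τ = M_total / ΣF_ext = 583.00 / 8.0700 = 72.24 d.

72.2 d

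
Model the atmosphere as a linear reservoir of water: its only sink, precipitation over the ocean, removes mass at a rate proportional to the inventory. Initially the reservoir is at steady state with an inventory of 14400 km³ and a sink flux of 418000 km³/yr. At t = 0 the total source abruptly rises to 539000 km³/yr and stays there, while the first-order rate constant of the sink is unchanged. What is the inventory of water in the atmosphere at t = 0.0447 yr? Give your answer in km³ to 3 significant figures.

17400 km³

τ = M₀/F₀ = 14400/418000 = 0.03445 yr; rate constant k = 1/τ.
New steady state M_∞ = F₁/k = F₁·τ = 539000 × 0.03445 = 18568 km³.
M(t) = M_∞ + (M₀ − M_∞)·e^(−t/τ); t/τ = 0.0447/0.03445 = 1.298, so e^(−t/τ) = 0.2732.
M(t) = 18568 − 4168 × 0.2732 = 17430 km³.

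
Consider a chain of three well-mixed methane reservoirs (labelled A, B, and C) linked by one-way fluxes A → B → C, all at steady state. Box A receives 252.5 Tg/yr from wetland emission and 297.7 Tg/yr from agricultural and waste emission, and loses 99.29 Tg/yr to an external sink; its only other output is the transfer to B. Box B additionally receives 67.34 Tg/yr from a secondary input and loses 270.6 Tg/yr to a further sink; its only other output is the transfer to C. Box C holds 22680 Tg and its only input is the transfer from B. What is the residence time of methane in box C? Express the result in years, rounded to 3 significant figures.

Box A: F(A→B) = (252.5 + 297.7) − 99.29 = 450.91 Tg/yr.
Box B: F(B→C) = (450.91 + 67.34) − 270.6 = 247.65 Tg/yr.
Box C throughput = its input = 247.65 Tg/yr; τ = 22680 / 247.65 = 91.58 yr.

91.6 yr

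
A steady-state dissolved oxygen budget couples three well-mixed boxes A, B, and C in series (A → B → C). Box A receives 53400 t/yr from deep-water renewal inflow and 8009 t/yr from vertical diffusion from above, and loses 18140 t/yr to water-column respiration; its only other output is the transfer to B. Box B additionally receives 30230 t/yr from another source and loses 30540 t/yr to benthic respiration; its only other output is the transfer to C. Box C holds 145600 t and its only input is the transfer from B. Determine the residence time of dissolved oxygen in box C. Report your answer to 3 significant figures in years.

Box A: F(A→B) = (53400 + 8009) − 18140 = 43269 t/yr.
Box B: F(B→C) = (43269 + 30230) − 30540 = 42959 t/yr.
Box C throughput = its input = 42959 t/yr; τ = 145600 / 42959 = 3.389 yr.

3.39 yr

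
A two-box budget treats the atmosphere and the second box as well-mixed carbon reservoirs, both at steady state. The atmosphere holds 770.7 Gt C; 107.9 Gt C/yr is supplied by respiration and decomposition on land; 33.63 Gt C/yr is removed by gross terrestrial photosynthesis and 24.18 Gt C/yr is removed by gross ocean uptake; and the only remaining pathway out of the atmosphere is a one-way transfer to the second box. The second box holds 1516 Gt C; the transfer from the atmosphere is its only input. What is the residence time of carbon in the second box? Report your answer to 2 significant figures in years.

Balance the atmosphere: ΣF_in = 107.90 Gt C/yr.
Transfer to the second box = ΣF_in − (33.63 + 24.18) = 50.090 Gt C/yr.
At steady state the output of the second box equals its input, 50.090 Gt C/yr.
τ = M / F = 1516 / 50.090 = 30.27 yr.

30 yr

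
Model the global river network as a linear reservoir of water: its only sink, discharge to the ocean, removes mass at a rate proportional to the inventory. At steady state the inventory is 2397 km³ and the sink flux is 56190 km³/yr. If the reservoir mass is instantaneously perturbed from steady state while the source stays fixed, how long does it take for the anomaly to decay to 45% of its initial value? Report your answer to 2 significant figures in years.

For a linear reservoir the anomaly decays as exp(−t/τ) with τ = M/F = 2397/56190 = 0.04266 yr.
exp(−t/τ) = 0.45 ⇒ t = −τ ln(0.45) = 0.04266 × 0.7985 = 0.03406 yr.

0.034 yr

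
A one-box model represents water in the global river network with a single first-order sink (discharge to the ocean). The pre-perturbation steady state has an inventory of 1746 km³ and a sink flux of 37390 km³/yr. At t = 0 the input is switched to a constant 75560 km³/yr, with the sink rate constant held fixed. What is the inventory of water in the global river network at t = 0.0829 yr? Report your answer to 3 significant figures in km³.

Residence time τ = M₀/F₀ = 0.04670 yr. The eventual steady state is M_∞ = M₀·(F₁/F₀) = 1746 × 75560/37390 = 3528.4 km³.
The anomaly ΔM(t) = M(t) − M_∞ decays as ΔM₀·e^(−t/τ) with ΔM₀ = 1746 − 3528.4 = −1782 km³.
At t = 0.0829 yr, e^(−t/τ) = e^(−1.775) = 0.1694, so ΔM = −302.0 km³ and M = 3528.4 − 302.0 = 3226.4 km³.

3230 km³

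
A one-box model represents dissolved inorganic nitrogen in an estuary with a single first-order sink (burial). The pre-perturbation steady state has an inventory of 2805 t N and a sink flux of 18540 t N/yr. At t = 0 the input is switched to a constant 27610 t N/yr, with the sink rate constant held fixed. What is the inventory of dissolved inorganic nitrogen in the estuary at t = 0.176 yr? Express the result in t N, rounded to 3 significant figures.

3750 t N

Residence time τ = M₀/F₀ = 0.1513 yr. The eventual steady state is M_∞ = M₀·(F₁/F₀) = 2805 × 27610/18540 = 4177.2 t N.
The anomaly ΔM(t) = M(t) − M_∞ decays as ΔM₀·e^(−t/τ) with ΔM₀ = 2805 − 4177.2 = −1372 t N.
At t = 0.176 yr, e^(−t/τ) = e^(−1.163) = 0.3125, so ΔM = −428.8 t N and M = 4177.2 − 428.8 = 3748.5 t N.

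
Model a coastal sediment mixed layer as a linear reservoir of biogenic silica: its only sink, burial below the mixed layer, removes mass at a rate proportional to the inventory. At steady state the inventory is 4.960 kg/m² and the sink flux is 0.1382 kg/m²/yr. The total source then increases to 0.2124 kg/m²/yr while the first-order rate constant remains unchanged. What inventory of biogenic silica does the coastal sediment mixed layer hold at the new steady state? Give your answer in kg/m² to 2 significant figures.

7.6 kg/m²

Rate constant k = F/M = 0.1382 / 4.960 = 0.02786 yr⁻¹.
At the new steady state, source = k·M_new ⇒ M_new = 0.2124 / 0.02786 = 7.623 kg/m².
(Equivalently M_new = M × F_new/F_old = 4.960 × 0.2124/0.1382.)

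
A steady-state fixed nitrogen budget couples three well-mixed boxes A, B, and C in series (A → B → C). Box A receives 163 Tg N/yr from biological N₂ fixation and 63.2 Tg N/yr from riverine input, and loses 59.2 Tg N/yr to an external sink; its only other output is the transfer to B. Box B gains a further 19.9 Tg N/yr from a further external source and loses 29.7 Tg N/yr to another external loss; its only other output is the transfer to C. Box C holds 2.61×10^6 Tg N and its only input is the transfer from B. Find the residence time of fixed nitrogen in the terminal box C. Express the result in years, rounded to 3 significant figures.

Box A: F(A→B) = (163 + 63.2) − 59.2 = 167.00 Tg N/yr.
Box B: F(B→C) = (167.00 + 19.9) − 29.7 = 157.20 Tg N/yr.
Box C throughput = its input = 157.20 Tg N/yr; τ = 2.61×10^6 / 157.20 = 16600 yr.

16600 yr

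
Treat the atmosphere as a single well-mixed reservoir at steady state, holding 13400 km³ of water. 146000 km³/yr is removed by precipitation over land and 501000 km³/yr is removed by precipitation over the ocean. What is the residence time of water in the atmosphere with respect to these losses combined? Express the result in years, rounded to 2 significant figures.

Total removal = 146000 + 501000 = 647000 km³/yr.
τ = M / ΣF_out = 13400 / 647000 = 0.02071 yr.

0.021 yr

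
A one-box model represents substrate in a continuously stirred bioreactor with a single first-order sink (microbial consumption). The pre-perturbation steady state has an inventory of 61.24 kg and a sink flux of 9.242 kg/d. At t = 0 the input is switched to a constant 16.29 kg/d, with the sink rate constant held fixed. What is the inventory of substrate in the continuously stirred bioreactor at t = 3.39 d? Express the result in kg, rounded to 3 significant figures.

79.9 kg

τ = M₀/F₀ = 61.24/9.242 = 6.626 d; rate constant k = 1/τ.
New steady state M_∞ = F₁/k = F₁·τ = 16.29 × 6.626 = 107.94 kg.
M(t) = M_∞ + (M₀ − M_∞)·e^(−t/τ); t/τ = 3.39/6.626 = 0.5116, so e^(−t/τ) = 0.5995.
M(t) = 107.94 − 46.70 × 0.5995 = 79.942 kg.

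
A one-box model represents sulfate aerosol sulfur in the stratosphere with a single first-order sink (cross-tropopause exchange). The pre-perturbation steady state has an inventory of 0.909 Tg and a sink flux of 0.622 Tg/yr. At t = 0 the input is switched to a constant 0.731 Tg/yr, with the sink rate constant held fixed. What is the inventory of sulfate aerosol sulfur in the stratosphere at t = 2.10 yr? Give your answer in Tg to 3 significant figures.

The sink rate constant is k = F₀/M₀ = 0.622/0.909 = 0.6843 yr⁻¹.
Solving dM/dt = F₁ − kM with M(0) = M₀ gives M(t) = F₁/k + (M₀ − F₁/k)·e^(−kt).
F₁/k = 0.731/0.6843 = 1.0683 Tg; kt = 0.6843 × 2.10 = 1.437, e^(−kt) = 0.2376.
M(2.10) = 1.0683 + (0.909 − 1.0683) × 0.2376 = 1.0683 − 0.03786 = 1.0304 Tg.

1.03 Tg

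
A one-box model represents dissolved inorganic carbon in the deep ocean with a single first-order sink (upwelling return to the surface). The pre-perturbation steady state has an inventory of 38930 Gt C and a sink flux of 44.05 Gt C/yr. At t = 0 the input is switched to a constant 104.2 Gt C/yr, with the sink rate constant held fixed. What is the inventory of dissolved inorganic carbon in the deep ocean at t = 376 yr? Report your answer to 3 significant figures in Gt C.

57400 Gt C

The sink rate constant is k = F₀/M₀ = 44.05/38930 = 0.001132 yr⁻¹.
Solving dM/dt = F₁ − kM with M(0) = M₀ gives M(t) = F₁/k + (M₀ − F₁/k)·e^(−kt).
F₁/k = 104.2/0.001132 = 92089 Gt C; kt = 0.001132 × 376 = 0.4255, e^(−kt) = 0.6535.
M(376) = 92089 + (38930 − 92089) × 0.6535 = 92089 − 34740 = 57351 Gt C.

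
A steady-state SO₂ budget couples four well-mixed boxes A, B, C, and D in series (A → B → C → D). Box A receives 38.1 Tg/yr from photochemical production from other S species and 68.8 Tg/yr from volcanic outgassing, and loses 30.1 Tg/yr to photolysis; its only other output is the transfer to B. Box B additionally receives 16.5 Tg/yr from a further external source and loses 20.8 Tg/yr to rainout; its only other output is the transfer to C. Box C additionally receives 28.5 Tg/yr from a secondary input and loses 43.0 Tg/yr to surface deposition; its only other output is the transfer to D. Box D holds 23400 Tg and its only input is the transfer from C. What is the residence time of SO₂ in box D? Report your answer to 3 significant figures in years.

Box A: F(A→B) = (38.1 + 68.8) − 30.1 = 76.800 Tg/yr.
Box B: F(B→C) = (76.800 + 16.5) − 20.8 = 72.500 Tg/yr.
Box C: F(C→D) = (72.500 + 28.5) − 43.0 = 58.000 Tg/yr.
Box D throughput = its input = 58.000 Tg/yr; τ = 23400 / 58.000 = 403.4 yr.

403 yr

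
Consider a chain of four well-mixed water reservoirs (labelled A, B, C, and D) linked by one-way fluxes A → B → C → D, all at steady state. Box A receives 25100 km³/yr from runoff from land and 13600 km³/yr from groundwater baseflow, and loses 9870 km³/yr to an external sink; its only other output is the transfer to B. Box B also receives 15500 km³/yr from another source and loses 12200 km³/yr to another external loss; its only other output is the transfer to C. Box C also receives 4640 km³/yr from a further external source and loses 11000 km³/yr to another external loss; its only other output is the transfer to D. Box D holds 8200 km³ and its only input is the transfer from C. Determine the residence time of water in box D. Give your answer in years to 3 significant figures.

Box A: F(A→B) = (25100 + 13600) − 9870 = 28830 km³/yr.
Box B: F(B→C) = (28830 + 15500) − 12200 = 32130 km³/yr.
Box C: F(C→D) = (32130 + 4640) − 11000 = 25770 km³/yr.
Box D throughput = its input = 25770 km³/yr; τ = 8200 / 25770 = 0.3182 yr.

0.318 yr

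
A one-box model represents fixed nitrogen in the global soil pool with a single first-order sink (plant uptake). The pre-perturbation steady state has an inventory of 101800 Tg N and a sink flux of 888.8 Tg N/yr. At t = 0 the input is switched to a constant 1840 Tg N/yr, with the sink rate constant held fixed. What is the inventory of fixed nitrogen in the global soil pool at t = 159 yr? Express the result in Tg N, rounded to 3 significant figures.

184000 Tg N

The sink rate constant is k = F₀/M₀ = 888.8/101800 = 0.008731 yr⁻¹.
Solving dM/dt = F₁ − kM with M(0) = M₀ gives M(t) = F₁/k + (M₀ − F₁/k)·e^(−kt).
F₁/k = 1840/0.008731 = 210750 Tg N; kt = 0.008731 × 159 = 1.388, e^(−kt) = 0.2495.
M(159) = 210750 + (101800 − 210750) × 0.2495 = 210750 − 27180 = 183560 Tg N.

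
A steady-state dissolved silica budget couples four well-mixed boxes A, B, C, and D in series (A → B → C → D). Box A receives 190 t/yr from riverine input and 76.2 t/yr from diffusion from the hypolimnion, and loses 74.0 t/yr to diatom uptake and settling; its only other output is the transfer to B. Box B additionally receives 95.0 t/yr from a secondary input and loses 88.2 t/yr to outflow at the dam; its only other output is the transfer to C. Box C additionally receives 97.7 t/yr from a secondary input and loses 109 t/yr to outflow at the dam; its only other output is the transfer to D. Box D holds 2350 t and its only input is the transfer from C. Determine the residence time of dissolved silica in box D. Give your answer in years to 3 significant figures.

12.5 yr

Box A: F(A→B) = (190 + 76.2) − 74.0 = 192.20 t/yr.
Box B: F(B→C) = (192.20 + 95.0) − 88.2 = 199.00 t/yr.
Box C: F(C→D) = (199.00 + 97.7) − 109 = 187.70 t/yr.
Box D throughput = its input = 187.70 t/yr; τ = 2350 / 187.70 = 12.52 yr.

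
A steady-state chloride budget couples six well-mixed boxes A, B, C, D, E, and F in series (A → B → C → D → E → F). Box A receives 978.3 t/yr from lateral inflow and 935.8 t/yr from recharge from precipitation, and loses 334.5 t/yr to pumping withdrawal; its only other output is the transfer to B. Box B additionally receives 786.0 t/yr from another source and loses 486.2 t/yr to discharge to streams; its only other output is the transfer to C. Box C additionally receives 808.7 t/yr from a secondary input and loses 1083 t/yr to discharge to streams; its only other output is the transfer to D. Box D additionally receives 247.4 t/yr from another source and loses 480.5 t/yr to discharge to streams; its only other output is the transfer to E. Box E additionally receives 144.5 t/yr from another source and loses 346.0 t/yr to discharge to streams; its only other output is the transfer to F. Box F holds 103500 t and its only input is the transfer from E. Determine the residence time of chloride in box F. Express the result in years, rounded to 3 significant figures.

88.4 yr

Box A: F(A→B) = (978.3 + 935.8) − 334.5 = 1579.6 t/yr.
Box B: F(B→C) = (1579.6 + 786.0) − 486.2 = 1879.4 t/yr.
Box C: F(C→D) = (1879.4 + 808.7) − 1083 = 1605.1 t/yr.
Box D: F(D→E) = (1605.1 + 247.4) − 480.5 = 1372.0 t/yr.
Box E: F(E→F) = (1372.0 + 144.5) − 346.0 = 1170.5 t/yr.
Box F throughput = its input = 1170.5 t/yr; τ = 103500 / 1170.5 = 88.42 yr.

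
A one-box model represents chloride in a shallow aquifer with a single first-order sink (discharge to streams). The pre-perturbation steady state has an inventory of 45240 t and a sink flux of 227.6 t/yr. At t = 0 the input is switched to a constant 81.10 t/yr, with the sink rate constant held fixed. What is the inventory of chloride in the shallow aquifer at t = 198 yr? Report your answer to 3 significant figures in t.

26900 t

τ = M₀/F₀ = 45240/227.6 = 198.8 yr; rate constant k = 1/τ.
New steady state M_∞ = F₁/k = F₁·τ = 81.10 × 198.8 = 16120 t.
M(t) = M_∞ + (M₀ − M_∞)·e^(−t/τ); t/τ = 198/198.8 = 0.9961, so e^(−t/τ) = 0.3693.
M(t) = 16120 + 29120 × 0.3693 = 26874 t.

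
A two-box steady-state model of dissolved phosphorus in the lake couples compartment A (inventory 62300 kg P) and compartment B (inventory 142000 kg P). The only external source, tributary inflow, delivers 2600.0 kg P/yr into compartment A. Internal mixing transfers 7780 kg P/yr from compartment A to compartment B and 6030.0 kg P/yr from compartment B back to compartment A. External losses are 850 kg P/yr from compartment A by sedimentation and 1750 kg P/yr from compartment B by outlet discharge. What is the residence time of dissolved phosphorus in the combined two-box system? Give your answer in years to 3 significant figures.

Treat the two boxes together as one reservoir: the mixing fluxes between them are internal recycling, so τ = ΣM / Σ(external losses).
M_total = 62300 + 142000 = 204300 kg P.
ΣF_external_out = 850 + 1750 = 2600.0 kg P/yr.
τ = M_total / ΣF_ext = 204300 / 2600.0 = 78.58 yr.

78.6 yr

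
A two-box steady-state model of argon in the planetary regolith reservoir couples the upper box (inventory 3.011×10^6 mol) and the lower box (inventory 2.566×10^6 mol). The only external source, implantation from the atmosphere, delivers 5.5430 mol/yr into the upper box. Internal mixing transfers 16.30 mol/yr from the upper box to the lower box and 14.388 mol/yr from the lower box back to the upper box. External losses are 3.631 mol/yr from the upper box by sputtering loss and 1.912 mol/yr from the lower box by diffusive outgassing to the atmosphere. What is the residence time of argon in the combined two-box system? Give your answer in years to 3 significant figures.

Residence time in the combined system uses the total inventory and the total *external* removal — internal exchanges between the two boxes cancel.
M_total = 3.011×10^6 + 2.566×10^6 = 5.5770×10^6 mol.
ΣF_external_out = 3.631 + 1.912 = 5.5430 mol/yr.
τ = M_total / ΣF_ext = 5.5770×10^6 / 5.5430 = 1.006×10^6 yr.

1.01×10^6 yr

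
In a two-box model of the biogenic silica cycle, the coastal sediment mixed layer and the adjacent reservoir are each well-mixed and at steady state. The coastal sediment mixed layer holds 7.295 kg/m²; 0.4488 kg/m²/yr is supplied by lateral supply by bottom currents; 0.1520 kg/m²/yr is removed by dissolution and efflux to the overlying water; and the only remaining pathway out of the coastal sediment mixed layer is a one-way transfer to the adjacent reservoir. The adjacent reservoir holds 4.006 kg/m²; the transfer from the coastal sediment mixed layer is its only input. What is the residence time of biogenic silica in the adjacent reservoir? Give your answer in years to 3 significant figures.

13.5 yr

Balance the coastal sediment mixed layer: ΣF_in = 0.44880 kg/m²/yr.
Transfer to the adjacent reservoir = ΣF_in − (0.1520) = 0.29680 kg/m²/yr.
At steady state the output of the adjacent reservoir equals its input, 0.29680 kg/m²/yr.
τ = M / F = 4.006 / 0.29680 = 13.50 yr.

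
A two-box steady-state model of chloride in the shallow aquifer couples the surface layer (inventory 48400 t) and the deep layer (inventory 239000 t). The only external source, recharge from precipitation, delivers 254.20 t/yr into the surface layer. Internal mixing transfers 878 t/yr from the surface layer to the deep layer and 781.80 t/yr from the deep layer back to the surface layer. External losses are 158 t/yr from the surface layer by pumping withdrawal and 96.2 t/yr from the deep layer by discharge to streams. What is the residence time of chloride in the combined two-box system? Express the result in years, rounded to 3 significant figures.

Treat the two boxes together as one reservoir: the mixing fluxes between them are internal recycling, so τ = ΣM / Σ(external losses).
M_total = 48400 + 239000 = 287400 t.
ΣF_external_out = 158 + 96.2 = 254.20 t/yr.
τ = M_total / ΣF_ext = 287400 / 254.20 = 1131 yr.

1130 yr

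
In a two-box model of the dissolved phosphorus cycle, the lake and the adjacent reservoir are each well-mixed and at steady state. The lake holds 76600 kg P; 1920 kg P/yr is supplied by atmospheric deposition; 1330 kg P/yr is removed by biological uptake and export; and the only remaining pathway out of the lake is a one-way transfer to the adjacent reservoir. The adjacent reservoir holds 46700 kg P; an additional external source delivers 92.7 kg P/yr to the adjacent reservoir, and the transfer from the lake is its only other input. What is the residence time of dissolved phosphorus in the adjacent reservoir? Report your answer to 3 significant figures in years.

68.4 yr

Balance the lake: ΣF_in = 1920.0 kg P/yr.
Transfer to the adjacent reservoir = ΣF_in − (1330) = 590.00 kg P/yr.
Total input to the adjacent reservoir = 590.00 + 92.7 = 682.70 kg P/yr; at steady state this equals its total output.
τ = M / F = 46700 / 682.70 = 68.40 yr.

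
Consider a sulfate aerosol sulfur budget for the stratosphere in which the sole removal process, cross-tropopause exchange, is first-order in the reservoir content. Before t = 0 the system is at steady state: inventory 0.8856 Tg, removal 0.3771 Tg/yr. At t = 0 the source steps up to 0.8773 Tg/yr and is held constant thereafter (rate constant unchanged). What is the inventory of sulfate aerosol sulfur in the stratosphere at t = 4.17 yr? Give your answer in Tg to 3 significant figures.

τ = M₀/F₀ = 0.8856/0.3771 = 2.348 yr; rate constant k = 1/τ.
New steady state M_∞ = F₁/k = F₁·τ = 0.8773 × 2.348 = 2.0603 Tg.
M(t) = M_∞ + (M₀ − M_∞)·e^(−t/τ); t/τ = 4.17/2.348 = 1.776, so e^(−t/τ) = 0.1694.
M(t) = 2.0603 − 1.175 × 0.1694 = 1.8613 Tg.

1.86 Tg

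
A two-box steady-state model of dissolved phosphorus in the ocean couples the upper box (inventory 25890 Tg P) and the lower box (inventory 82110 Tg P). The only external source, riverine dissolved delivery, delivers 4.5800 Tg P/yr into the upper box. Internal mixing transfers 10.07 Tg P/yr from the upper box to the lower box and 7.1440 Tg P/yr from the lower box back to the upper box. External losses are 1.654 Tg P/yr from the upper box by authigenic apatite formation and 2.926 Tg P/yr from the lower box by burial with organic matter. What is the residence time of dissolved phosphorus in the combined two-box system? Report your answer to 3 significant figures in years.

Treat the two boxes together as one reservoir: the mixing fluxes between them are internal recycling, so τ = ΣM / Σ(external losses).
M_total = 25890 + 82110 = 108000 Tg P.
ΣF_external_out = 1.654 + 2.926 = 4.5800 Tg P/yr.
τ = M_total / ΣF_ext = 108000 / 4.5800 = 23580 yr.

23600 yr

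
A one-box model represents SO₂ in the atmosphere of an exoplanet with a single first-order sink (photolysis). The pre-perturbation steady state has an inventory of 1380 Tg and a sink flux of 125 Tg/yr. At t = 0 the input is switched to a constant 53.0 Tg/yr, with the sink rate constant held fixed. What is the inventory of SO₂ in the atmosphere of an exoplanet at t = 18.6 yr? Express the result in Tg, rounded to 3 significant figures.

Residence time τ = M₀/F₀ = 11.04 yr. The eventual steady state is M_∞ = M₀·(F₁/F₀) = 1380 × 53.0/125 = 585.12 Tg.
The anomaly ΔM(t) = M(t) − M_∞ decays as ΔM₀·e^(−t/τ) with ΔM₀ = 1380 − 585.12 = 794.9 Tg.
At t = 18.6 yr, e^(−t/τ) = e^(−1.685) = 0.1855, so ΔM = 147.4 Tg and M = 585.12 + 147.4 = 732.56 Tg.

733 Tg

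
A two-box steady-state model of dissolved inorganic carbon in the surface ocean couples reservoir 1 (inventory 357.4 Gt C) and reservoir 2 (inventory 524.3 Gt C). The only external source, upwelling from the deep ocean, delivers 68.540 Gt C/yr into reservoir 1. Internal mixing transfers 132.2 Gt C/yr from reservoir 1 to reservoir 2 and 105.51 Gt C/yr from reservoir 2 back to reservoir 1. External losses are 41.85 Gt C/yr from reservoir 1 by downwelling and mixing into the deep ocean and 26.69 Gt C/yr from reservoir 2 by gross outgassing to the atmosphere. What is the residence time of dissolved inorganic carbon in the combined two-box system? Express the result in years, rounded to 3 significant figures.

12.9 yr

Treat the two boxes together as one reservoir: the mixing fluxes between them are internal recycling, so τ = ΣM / Σ(external losses).
M_total = 357.4 + 524.3 = 881.70 Gt C.
ΣF_external_out = 41.85 + 26.69 = 68.540 Gt C/yr.
τ = M_total / ΣF_ext = 881.70 / 68.540 = 12.86 yr.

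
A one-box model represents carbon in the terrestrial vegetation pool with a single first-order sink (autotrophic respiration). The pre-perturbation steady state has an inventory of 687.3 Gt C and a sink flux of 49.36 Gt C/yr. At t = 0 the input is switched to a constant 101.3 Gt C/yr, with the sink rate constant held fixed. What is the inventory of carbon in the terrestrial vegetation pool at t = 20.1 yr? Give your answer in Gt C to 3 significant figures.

1240 Gt C

The sink rate constant is k = F₀/M₀ = 49.36/687.3 = 0.07182 yr⁻¹.
Solving dM/dt = F₁ − kM with M(0) = M₀ gives M(t) = F₁/k + (M₀ − F₁/k)·e^(−kt).
F₁/k = 101.3/0.07182 = 1410.5 Gt C; kt = 0.07182 × 20.1 = 1.444, e^(−kt) = 0.2361.
M(20.1) = 1410.5 + (687.3 − 1410.5) × 0.2361 = 1410.5 − 170.7 = 1239.8 Gt C.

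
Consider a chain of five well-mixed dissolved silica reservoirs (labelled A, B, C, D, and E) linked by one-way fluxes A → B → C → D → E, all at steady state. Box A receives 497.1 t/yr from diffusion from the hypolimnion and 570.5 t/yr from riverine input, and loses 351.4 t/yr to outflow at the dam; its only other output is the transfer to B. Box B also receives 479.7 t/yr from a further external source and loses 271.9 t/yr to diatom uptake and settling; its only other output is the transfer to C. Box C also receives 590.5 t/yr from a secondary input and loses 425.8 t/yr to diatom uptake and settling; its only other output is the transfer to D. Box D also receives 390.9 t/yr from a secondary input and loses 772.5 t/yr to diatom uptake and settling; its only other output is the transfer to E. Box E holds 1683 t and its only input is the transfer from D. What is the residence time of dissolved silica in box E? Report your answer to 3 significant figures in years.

2.38 yr

Box A: F(A→B) = (497.1 + 570.5) − 351.4 = 716.20 t/yr.
Box B: F(B→C) = (716.20 + 479.7) − 271.9 = 924.00 t/yr.
Box C: F(C→D) = (924.00 + 590.5) − 425.8 = 1088.7 t/yr.
Box D: F(D→E) = (1088.7 + 390.9) − 772.5 = 707.10 t/yr.
Box E throughput = its input = 707.10 t/yr; τ = 1683 / 707.10 = 2.380 yr.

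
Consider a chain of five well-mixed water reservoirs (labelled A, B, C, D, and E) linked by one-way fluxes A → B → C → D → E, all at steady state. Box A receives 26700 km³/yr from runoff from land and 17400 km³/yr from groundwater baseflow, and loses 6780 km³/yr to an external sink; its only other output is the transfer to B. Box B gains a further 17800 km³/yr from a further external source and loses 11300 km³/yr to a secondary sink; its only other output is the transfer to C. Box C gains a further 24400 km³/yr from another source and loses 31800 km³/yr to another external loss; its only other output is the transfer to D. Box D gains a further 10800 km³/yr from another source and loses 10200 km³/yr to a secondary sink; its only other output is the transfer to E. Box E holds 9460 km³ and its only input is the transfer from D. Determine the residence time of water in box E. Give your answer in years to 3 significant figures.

Box A: F(A→B) = (26700 + 17400) − 6780 = 37320 km³/yr.
Box B: F(B→C) = (37320 + 17800) − 11300 = 43820 km³/yr.
Box C: F(C→D) = (43820 + 24400) − 31800 = 36420 km³/yr.
Box D: F(D→E) = (36420 + 10800) − 10200 = 37020 km³/yr.
Box E throughput = its input = 37020 km³/yr; τ = 9460 / 37020 = 0.2555 yr.

0.256 yr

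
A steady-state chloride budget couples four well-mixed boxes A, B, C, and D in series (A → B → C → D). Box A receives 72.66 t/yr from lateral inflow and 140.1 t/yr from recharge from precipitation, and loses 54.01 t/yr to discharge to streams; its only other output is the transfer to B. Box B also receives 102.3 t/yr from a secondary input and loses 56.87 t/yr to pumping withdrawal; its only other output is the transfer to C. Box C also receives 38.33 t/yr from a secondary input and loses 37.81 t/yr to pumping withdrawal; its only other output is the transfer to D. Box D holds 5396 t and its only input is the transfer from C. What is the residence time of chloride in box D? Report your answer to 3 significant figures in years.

Box A: F(A→B) = (72.66 + 140.1) − 54.01 = 158.75 t/yr.
Box B: F(B→C) = (158.75 + 102.3) − 56.87 = 204.18 t/yr.
Box C: F(C→D) = (204.18 + 38.33) − 37.81 = 204.70 t/yr.
Box D throughput = its input = 204.70 t/yr; τ = 5396 / 204.70 = 26.36 yr.

26.4 yr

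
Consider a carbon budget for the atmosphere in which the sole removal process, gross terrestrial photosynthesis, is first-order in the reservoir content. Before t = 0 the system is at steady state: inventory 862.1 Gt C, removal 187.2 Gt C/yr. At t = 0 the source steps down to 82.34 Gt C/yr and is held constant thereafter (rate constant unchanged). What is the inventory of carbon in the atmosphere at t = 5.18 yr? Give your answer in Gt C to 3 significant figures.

536 Gt C

Residence time τ = M₀/F₀ = 4.605 yr. The eventual steady state is M_∞ = M₀·(F₁/F₀) = 862.1 × 82.34/187.2 = 379.20 Gt C.
The anomaly ΔM(t) = M(t) − M_∞ decays as ΔM₀·e^(−t/τ) with ΔM₀ = 862.1 − 379.20 = 482.9 Gt C.
At t = 5.18 yr, e^(−t/τ) = e^(−1.125) = 0.3247, so ΔM = 156.8 Gt C and M = 379.20 + 156.8 = 536.00 Gt C.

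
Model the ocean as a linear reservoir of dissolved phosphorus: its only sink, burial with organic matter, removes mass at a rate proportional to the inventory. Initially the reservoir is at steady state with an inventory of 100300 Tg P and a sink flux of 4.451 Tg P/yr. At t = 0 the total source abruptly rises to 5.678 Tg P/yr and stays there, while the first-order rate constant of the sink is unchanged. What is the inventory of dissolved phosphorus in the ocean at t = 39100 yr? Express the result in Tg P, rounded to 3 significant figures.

123000 Tg P

The sink rate constant is k = F₀/M₀ = 4.451/100300 = 4.438×10^-5 yr⁻¹.
Solving dM/dt = F₁ − kM with M(0) = M₀ gives M(t) = F₁/k + (M₀ − F₁/k)·e^(−kt).
F₁/k = 5.678/4.438×10^-5 = 127950 Tg P; kt = 4.438×10^-5 × 39100 = 1.735, e^(−kt) = 0.1764.
M(39100) = 127950 + (100300 − 127950) × 0.1764 = 127950 − 4877 = 123070 Tg P.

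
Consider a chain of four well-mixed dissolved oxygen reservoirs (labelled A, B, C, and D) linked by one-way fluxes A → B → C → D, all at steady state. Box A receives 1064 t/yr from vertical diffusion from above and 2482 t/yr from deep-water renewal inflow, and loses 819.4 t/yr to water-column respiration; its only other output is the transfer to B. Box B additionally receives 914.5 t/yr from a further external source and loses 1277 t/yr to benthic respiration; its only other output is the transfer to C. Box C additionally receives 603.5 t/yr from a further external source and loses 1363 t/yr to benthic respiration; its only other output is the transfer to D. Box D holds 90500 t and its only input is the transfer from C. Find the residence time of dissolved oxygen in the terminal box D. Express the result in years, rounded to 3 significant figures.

Box A: F(A→B) = (1064 + 2482) − 819.4 = 2726.6 t/yr.
Box B: F(B→C) = (2726.6 + 914.5) − 1277 = 2364.1 t/yr.
Box C: F(C→D) = (2364.1 + 603.5) − 1363 = 1604.6 t/yr.
Box D throughput = its input = 1604.6 t/yr; τ = 90500 / 1604.6 = 56.40 yr.

56.4 yr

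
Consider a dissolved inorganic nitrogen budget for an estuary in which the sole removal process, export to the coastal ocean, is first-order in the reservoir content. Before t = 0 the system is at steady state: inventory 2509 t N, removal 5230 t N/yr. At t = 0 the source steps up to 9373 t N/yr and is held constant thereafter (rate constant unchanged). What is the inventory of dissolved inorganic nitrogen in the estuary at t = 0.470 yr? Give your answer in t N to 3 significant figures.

3750 t N

The sink rate constant is k = F₀/M₀ = 5230/2509 = 2.084 yr⁻¹.
Solving dM/dt = F₁ − kM with M(0) = M₀ gives M(t) = F₁/k + (M₀ − F₁/k)·e^(−kt).
F₁/k = 9373/2.084 = 4496.5 t N; kt = 2.084 × 0.470 = 0.9797, e^(−kt) = 0.3754.
M(0.470) = 4496.5 + (2509 − 4496.5) × 0.3754 = 4496.5 − 746.2 = 3750.4 t N.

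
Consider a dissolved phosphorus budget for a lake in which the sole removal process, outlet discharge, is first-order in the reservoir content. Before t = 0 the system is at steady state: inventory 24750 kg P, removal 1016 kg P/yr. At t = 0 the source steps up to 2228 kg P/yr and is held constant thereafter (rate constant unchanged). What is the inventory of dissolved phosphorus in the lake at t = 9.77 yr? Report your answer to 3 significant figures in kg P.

Residence time τ = M₀/F₀ = 24.36 yr. The eventual steady state is M_∞ = M₀·(F₁/F₀) = 24750 × 2228/1016 = 54275 kg P.
The anomaly ΔM(t) = M(t) − M_∞ decays as ΔM₀·e^(−t/τ) with ΔM₀ = 24750 − 54275 = −29520 kg P.
At t = 9.77 yr, e^(−t/τ) = e^(−0.4011) = 0.6696, so ΔM = −19770 kg P and M = 54275 − 19770 = 34505 kg P.

34500 kg P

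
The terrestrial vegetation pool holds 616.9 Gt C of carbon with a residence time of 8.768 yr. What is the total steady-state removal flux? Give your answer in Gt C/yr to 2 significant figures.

70 Gt C/yr

F = M / τ = 616.9 / 8.768 = 70.36 Gt C/yr.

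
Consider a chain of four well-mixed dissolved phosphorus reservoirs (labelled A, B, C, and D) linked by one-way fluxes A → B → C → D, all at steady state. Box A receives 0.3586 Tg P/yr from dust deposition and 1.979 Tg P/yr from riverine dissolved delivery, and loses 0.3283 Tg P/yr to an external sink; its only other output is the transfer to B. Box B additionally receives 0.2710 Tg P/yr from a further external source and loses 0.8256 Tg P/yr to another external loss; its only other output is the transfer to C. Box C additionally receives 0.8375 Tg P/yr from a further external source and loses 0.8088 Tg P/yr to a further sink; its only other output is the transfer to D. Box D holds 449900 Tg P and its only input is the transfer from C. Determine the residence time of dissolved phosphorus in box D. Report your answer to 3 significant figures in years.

303000 yr

Box A: F(A→B) = (0.3586 + 1.979) − 0.3283 = 2.0093 Tg P/yr.
Box B: F(B→C) = (2.0093 + 0.2710) − 0.8256 = 1.4547 Tg P/yr.
Box C: F(C→D) = (1.4547 + 0.8375) − 0.8088 = 1.4834 Tg P/yr.
Box D throughput = its input = 1.4834 Tg P/yr; τ = 449900 / 1.4834 = 303300 yr.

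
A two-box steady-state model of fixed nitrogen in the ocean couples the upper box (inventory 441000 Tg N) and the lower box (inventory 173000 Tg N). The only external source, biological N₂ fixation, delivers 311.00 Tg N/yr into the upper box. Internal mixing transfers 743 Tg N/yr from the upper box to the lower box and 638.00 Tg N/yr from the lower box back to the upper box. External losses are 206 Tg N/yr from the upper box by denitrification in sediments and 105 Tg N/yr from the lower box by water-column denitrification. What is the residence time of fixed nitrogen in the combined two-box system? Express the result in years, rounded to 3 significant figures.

1970 yr

Residence time in the combined system uses the total inventory and the total *external* removal — internal exchanges between the two boxes cancel.
M_total = 441000 + 173000 = 614000 Tg N.
ΣF_external_out = 206 + 105 = 311.00 Tg N/yr.
τ = M_total / ΣF_ext = 614000 / 311.00 = 1974 yr.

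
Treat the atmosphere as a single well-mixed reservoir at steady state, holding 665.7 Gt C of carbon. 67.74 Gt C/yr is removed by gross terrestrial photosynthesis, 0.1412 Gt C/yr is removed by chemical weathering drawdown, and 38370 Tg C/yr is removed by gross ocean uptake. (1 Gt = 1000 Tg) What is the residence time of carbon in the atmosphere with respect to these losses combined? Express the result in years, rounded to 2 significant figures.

Convert the gross ocean uptake flux: 38370 Tg C/yr = 38.37 Gt C/yr.
Total removal = 67.74 + 0.1412 + 38.37 = 106.25 Gt C/yr.
τ = M / ΣF_out = 665.7 / 106.25 = 6.265 yr.

6.3 yr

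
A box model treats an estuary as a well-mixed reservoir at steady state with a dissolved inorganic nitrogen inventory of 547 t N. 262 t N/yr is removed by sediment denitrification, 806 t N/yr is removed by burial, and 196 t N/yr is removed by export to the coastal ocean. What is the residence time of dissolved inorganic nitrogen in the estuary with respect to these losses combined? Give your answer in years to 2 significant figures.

0.43 yr

Total removal = 262.0 + 806.0 + 196.0 = 1264.0 t N/yr.
τ = M / ΣF_out = 547 / 1264.0 = 0.4328 yr.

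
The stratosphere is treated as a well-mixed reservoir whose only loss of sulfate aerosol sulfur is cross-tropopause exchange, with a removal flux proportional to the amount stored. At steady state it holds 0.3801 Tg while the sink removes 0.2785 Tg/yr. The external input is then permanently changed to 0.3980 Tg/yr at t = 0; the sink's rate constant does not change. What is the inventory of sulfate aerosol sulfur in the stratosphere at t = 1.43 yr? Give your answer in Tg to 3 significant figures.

0.486 Tg

τ = M₀/F₀ = 0.3801/0.2785 = 1.365 yr; rate constant k = 1/τ.
New steady state M_∞ = F₁/k = F₁·τ = 0.3980 × 1.365 = 0.54319 Tg.
M(t) = M_∞ + (M₀ − M_∞)·e^(−t/τ); t/τ = 1.43/1.365 = 1.048, so e^(−t/τ) = 0.3507.
M(t) = 0.54319 − 0.1631 × 0.3507 = 0.48599 Tg.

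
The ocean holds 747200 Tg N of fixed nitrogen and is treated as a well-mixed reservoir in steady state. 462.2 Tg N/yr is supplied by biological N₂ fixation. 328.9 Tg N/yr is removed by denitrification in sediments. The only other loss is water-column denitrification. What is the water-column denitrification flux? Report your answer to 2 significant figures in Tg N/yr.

At steady state ΣF_in = ΣF_out.
ΣF_in = 462.20 Tg N/yr.
Water-column denitrification flux = ΣF_in − (328.9) = 462.20 − 328.9 = 133.3 Tg N/yr.

130 Tg N/yr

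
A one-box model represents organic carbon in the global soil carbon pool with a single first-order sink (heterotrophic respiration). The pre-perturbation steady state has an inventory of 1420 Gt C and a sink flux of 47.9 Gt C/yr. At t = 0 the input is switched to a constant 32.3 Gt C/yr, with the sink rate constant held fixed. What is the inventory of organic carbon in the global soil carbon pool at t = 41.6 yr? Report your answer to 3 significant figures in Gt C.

Residence time τ = M₀/F₀ = 29.65 yr. The eventual steady state is M_∞ = M₀·(F₁/F₀) = 1420 × 32.3/47.9 = 957.54 Gt C.
The anomaly ΔM(t) = M(t) − M_∞ decays as ΔM₀·e^(−t/τ) with ΔM₀ = 1420 − 957.54 = 462.5 Gt C.
At t = 41.6 yr, e^(−t/τ) = e^(−1.403) = 0.2458, so ΔM = 113.7 Gt C and M = 957.54 + 113.7 = 1071.2 Gt C.

1070 Gt C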